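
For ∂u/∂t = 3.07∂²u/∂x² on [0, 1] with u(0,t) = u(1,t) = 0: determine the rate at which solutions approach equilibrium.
Eigenvalues: λₙ = 3.07n²π².
First three modes:
  n=1: λ₁ = 3.07π² ≈ 30.3
  n=2: λ₂ = 12.28π² ≈ 121.199 (4× faster decay)
  n=3: λ₃ = 27.63π² ≈ 272.697 (9× faster decay)
As t → ∞, higher modes decay exponentially faster. The n=1 mode dominates: u ~ c₁ sin(πx) e^{-λ₁t}.
Decay rate: λ₁ = 3.07π² ≈ 30.3.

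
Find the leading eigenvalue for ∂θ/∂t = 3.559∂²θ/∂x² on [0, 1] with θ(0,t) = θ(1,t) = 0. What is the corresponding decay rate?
Eigenvalues: λₙ = 3.559n²π².
First three modes:
  n=1: λ₁ = 3.559π² ≈ 35.126
  n=2: λ₂ = 14.236π² ≈ 140.504 (4× faster decay)
  n=3: λ₃ = 32.031π² ≈ 316.133 (9× faster decay)
As t → ∞, higher modes decay exponentially faster. The n=1 mode dominates: θ ~ c₁ sin(πx) e^{-λ₁t}.
Decay rate: λ₁ = 3.559π² ≈ 35.126.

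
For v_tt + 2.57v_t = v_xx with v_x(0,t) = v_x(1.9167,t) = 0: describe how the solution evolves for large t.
v → constant (steady state). Damping (γ=2.57) dissipates the nonconstant modes; with Neumann BCs the spatial average obeys M''+γM'=0 and tends to a finite limit.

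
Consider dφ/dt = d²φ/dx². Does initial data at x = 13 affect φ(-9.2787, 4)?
Yes, for any finite x. The heat equation has infinite propagation speed, so all initial data affects all points at any t > 0.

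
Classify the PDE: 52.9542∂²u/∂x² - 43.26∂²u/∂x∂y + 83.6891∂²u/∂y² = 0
A = 52.9542, B = -43.26, C = 83.6891. Discriminant B² - 4AC = -15855.32975688. Since -15855.32975688 < 0, elliptic.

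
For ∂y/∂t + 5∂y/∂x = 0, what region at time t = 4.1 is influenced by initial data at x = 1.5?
At x = 22. The characteristic carries data from (1.5, 0) to (22, 4.1).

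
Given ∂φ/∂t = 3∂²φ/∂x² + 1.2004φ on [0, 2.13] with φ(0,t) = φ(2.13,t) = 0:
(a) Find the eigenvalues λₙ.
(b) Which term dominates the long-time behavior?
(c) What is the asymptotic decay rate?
Eigenvalues: λₙ = 3n²π²/2.13² - 1.2004.
First three modes:
  n=1: λ₁ = 3π²/2.13² - 1.2004 ≈ 5.326
  n=2: λ₂ = 12π²/2.13² - 1.2004 ≈ 24.904
  n=3: λ₃ = 27π²/2.13² - 1.2004 ≈ 57.536
Since 3π²/2.13² ≈ 6.526 > 1.2004, all λₙ > 0.
The n=1 mode decays slowest → dominates as t → ∞.
Asymptotic: φ ~ c₁ sin(πx/2.13) e^{-λ₁t} with decay rate λ₁ ≈ 5.326.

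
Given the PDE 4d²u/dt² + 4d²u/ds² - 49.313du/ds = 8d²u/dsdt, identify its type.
Rewriting in standard form: 4d²u/ds² - 8d²u/dsdt + 4d²u/dt² - 49.313du/ds = 0. The second-order coefficients are A = 4, B = -8, C = 4. Since B² - 4AC = 0 = 0, this is a parabolic PDE.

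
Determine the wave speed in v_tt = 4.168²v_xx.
Speed = 4.168. Information travels along characteristics x = x₀ ± 4.168t.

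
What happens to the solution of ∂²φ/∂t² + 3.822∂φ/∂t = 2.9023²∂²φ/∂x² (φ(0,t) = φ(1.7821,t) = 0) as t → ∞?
φ → 0. Damping (γ=3.822) dissipates energy; oscillations decay exponentially.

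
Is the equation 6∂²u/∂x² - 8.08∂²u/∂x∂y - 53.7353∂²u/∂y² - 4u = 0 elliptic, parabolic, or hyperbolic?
Computing B² - 4AC with A = 6, B = -8.08, C = -53.7353: discriminant = 1354.9336 (positive). Answer: hyperbolic.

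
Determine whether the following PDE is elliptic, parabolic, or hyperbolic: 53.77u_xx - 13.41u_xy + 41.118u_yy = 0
Coefficients: A = 53.77, B = -13.41, C = 41.118. B² - 4AC = -8663.83134, which is negative, so the equation is elliptic.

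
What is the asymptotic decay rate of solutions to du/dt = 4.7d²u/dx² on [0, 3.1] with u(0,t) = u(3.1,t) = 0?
Eigenvalues: λₙ = 4.7n²π²/3.1².
First three modes:
  n=1: λ₁ = 4.7π²/3.1² ≈ 4.827
  n=2: λ₂ = 18.8π²/3.1² ≈ 19.308 (4× faster decay)
  n=3: λ₃ = 42.3π²/3.1² ≈ 43.443 (9× faster decay)
As t → ∞, higher modes decay exponentially faster. The n=1 mode dominates: u ~ c₁ sin(πx/3.1) e^{-λ₁t}.
Decay rate: λ₁ = 4.7π²/3.1² ≈ 4.827.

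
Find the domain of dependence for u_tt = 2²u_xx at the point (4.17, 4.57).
Domain of dependence: [-4.97, 13.31]. Signals travel at speed 2, so data within |x - 4.17| ≤ 2·4.57 = 9.14 can reach the point.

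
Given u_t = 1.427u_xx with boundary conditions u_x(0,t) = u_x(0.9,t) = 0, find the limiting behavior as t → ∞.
u → constant (steady state). Heat is conserved (no flux at boundaries); solution approaches the spatial average.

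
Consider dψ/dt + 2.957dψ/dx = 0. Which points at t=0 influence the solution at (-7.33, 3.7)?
A single point: x = -18.2709. The characteristic through (-7.33, 3.7) is x - 2.957t = const, so x = -7.33 - 2.957·3.7 = -18.2709.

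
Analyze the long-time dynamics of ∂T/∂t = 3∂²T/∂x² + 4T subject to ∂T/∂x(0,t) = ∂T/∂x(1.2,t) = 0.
Long-time behavior: T grows unboundedly. With Neumann BCs the constant mode has diffusion eigenvalue 0, so any r > 0 makes it grow like e^(4t); solution grows exponentially.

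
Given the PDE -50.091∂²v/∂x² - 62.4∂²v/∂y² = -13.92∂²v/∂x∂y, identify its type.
Rewriting in standard form: -50.091∂²v/∂x² + 13.92∂²v/∂x∂y - 62.4∂²v/∂y² = 0. The second-order coefficients are A = -50.091, B = 13.92, C = -62.4. Since B² - 4AC = -12308.9472 < 0, this is an elliptic PDE.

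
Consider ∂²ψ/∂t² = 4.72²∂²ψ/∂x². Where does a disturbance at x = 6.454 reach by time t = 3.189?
Domain of influence: [-8.59808, 21.50608]. Data at x = 6.454 spreads outward at speed 4.72.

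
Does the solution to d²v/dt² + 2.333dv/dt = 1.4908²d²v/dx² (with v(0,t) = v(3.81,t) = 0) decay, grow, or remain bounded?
v → 0. Damping (γ=2.333) dissipates energy; oscillations decay exponentially.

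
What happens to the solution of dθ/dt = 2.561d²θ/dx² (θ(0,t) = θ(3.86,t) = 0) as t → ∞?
θ → 0. Heat diffuses out through both boundaries.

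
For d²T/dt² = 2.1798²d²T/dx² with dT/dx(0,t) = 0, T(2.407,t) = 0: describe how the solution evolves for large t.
T oscillates (no decay). Energy is conserved; the solution oscillates indefinitely as standing waves.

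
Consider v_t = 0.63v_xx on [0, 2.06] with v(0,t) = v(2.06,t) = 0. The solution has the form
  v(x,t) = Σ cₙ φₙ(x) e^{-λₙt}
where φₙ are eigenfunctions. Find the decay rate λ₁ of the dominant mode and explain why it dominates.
Eigenvalues: λₙ = 0.63n²π²/2.06².
First three modes:
  n=1: λ₁ = 0.63π²/2.06² ≈ 1.465
  n=2: λ₂ = 2.52π²/2.06² ≈ 5.861 (4× faster decay)
  n=3: λ₃ = 5.67π²/2.06² ≈ 13.187 (9× faster decay)
As t → ∞, higher modes decay exponentially faster. The n=1 mode dominates: v ~ c₁ sin(πx/2.06) e^{-λ₁t}.
Decay rate: λ₁ = 0.63π²/2.06² ≈ 1.465.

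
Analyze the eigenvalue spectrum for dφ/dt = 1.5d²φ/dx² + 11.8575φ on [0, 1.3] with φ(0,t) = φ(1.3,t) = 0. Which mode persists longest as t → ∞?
Eigenvalues: λₙ = 1.5n²π²/1.3² - 11.8575.
First three modes:
  n=1: λ₁ = 1.5π²/1.3² - 11.8575 ≈ -3.097
  n=2: λ₂ = 6π²/1.3² - 11.8575 ≈ 23.183
  n=3: λ₃ = 13.5π²/1.3² - 11.8575 ≈ 66.983
Since 1.5π²/1.3² ≈ 8.76 < 11.8575, λ₁ < 0.
The n=1 mode grows fastest (−λₙ is largest for n=1) → dominates.
Asymptotic: φ ~ c₁ sin(πx/1.3) e^{3.097t} (exponential growth at rate −λ₁ ≈ 3.097).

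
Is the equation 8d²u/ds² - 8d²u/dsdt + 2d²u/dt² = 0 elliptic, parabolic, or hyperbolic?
Computing B² - 4AC with A = 8, B = -8, C = 2: discriminant = 0 (zero). Answer: parabolic.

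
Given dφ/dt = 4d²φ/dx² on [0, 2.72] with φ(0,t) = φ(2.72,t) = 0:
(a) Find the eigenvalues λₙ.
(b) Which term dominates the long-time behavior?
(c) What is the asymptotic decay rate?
Eigenvalues: λₙ = 4n²π²/2.72².
First three modes:
  n=1: λ₁ = 4π²/2.72² ≈ 5.336
  n=2: λ₂ = 16π²/2.72² ≈ 21.344 (4× faster decay)
  n=3: λ₃ = 36π²/2.72² ≈ 48.025 (9× faster decay)
As t → ∞, higher modes decay exponentially faster. The n=1 mode dominates: φ ~ c₁ sin(πx/2.72) e^{-λ₁t}.
Decay rate: λ₁ = 4π²/2.72² ≈ 5.336.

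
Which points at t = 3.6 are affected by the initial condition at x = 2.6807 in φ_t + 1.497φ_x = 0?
At x = 8.0699. The characteristic carries data from (2.6807, 0) to (8.0699, 3.6).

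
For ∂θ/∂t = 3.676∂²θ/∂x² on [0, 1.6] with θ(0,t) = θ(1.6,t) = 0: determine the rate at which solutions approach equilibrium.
Eigenvalues: λₙ = 3.676n²π²/1.6².
First three modes:
  n=1: λ₁ = 3.676π²/1.6² ≈ 14.172
  n=2: λ₂ = 14.704π²/1.6² ≈ 56.689 (4× faster decay)
  n=3: λ₃ = 33.084π²/1.6² ≈ 127.549 (9× faster decay)
As t → ∞, higher modes decay exponentially faster. The n=1 mode dominates: θ ~ c₁ sin(πx/1.6) e^{-λ₁t}.
Decay rate: λ₁ = 3.676π²/1.6² ≈ 14.172.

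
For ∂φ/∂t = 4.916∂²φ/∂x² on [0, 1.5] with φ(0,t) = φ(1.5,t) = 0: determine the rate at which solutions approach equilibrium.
Eigenvalues: λₙ = 4.916n²π²/1.5².
First three modes:
  n=1: λ₁ = 4.916π²/1.5² ≈ 21.564
  n=2: λ₂ = 19.664π²/1.5² ≈ 86.256 (4× faster decay)
  n=3: λ₃ = 44.244π²/1.5² ≈ 194.076 (9× faster decay)
As t → ∞, higher modes decay exponentially faster. The n=1 mode dominates: φ ~ c₁ sin(πx/1.5) e^{-λ₁t}.
Decay rate: λ₁ = 4.916π²/1.5² ≈ 21.564.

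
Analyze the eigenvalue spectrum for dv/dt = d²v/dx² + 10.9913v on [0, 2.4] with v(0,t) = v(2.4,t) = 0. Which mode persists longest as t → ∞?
Eigenvalues: λₙ = n²π²/2.4² - 10.9913.
First three modes:
  n=1: λ₁ = π²/2.4² - 10.9913 ≈ -9.278
  n=2: λ₂ = 4π²/2.4² - 10.9913 ≈ -4.137
  n=3: λ₃ = 9π²/2.4² - 10.9913 ≈ 4.43
Since π²/2.4² ≈ 1.713 < 10.9913, λ₁ < 0.
The n=1 mode grows fastest (−λₙ is largest for n=1) → dominates.
Asymptotic: v ~ c₁ sin(πx/2.4) e^{9.278t} (exponential growth at rate −λ₁ ≈ 9.278).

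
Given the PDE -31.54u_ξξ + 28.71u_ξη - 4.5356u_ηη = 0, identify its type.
The second-order coefficients are A = -31.54, B = 28.71, C = -4.5356. Since B² - 4AC = 252.052804 > 0, this is a hyperbolic PDE.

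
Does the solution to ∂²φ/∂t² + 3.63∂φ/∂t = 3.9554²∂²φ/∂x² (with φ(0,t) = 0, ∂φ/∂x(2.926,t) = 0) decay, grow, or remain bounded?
φ → 0. Damping (γ=3.63) dissipates energy; oscillations decay exponentially.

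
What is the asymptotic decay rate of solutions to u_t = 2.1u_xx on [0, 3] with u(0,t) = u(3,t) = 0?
Eigenvalues: λₙ = 2.1n²π²/3².
First three modes:
  n=1: λ₁ = 2.1π²/3² ≈ 2.303
  n=2: λ₂ = 8.4π²/3² ≈ 9.212 (4× faster decay)
  n=3: λ₃ = 18.9π²/3² ≈ 20.726 (9× faster decay)
As t → ∞, higher modes decay exponentially faster. The n=1 mode dominates: u ~ c₁ sin(πx/3) e^{-λ₁t}.
Decay rate: λ₁ = 2.1π²/3² ≈ 2.303.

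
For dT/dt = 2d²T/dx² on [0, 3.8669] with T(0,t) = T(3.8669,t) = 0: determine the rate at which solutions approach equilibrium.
Eigenvalues: λₙ = 2n²π²/3.8669².
First three modes:
  n=1: λ₁ = 2π²/3.8669² ≈ 1.32
  n=2: λ₂ = 8π²/3.8669² ≈ 5.28 (4× faster decay)
  n=3: λ₃ = 18π²/3.8669² ≈ 11.881 (9× faster decay)
As t → ∞, higher modes decay exponentially faster. The n=1 mode dominates: T ~ c₁ sin(πx/3.8669) e^{-λ₁t}.
Decay rate: λ₁ = 2π²/3.8669² ≈ 1.32.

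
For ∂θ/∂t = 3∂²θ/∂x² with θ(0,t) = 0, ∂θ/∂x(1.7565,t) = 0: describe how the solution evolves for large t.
θ → 0. Heat escapes through the Dirichlet boundary.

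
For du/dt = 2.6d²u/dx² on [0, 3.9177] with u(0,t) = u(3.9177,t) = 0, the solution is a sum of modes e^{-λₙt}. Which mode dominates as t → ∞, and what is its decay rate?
Eigenvalues: λₙ = 2.6n²π²/3.9177².
First three modes:
  n=1: λ₁ = 2.6π²/3.9177² ≈ 1.672
  n=2: λ₂ = 10.4π²/3.9177² ≈ 6.688 (4× faster decay)
  n=3: λ₃ = 23.4π²/3.9177² ≈ 15.047 (9× faster decay)
As t → ∞, higher modes decay exponentially faster. The n=1 mode dominates: u ~ c₁ sin(πx/3.9177) e^{-λ₁t}.
Decay rate: λ₁ = 2.6π²/3.9177² ≈ 1.672.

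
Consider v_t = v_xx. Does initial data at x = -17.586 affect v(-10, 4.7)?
Yes, for any finite x. The heat equation has infinite propagation speed, so all initial data affects all points at any t > 0.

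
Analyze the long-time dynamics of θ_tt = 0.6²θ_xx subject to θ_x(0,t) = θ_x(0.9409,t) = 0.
Long-time behavior: θ oscillates about a mean that drifts linearly in t (generically unbounded; no decay). There is no damping, so the nonconstant modes persist as standing waves (energy conserved, no decay). But with Neumann conditions at both ends the constant mode has eigenvalue 0: the spatial mean M(t) of θ satisfies M'' = 0, so M(t) = M(0) + M'(0)·t. Unless the initial velocity has zero mean (∫θ_t(x,0)dx = 0), the solution grows linearly in t (unbounded, though not exponentially); if it does have zero mean, the solution stays bounded and simply oscillates.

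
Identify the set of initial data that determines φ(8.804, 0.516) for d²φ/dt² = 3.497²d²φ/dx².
Domain of dependence: [6.999548, 10.608452]. Signals travel at speed 3.497, so data within |x - 8.804| ≤ 3.497·0.516 = 1.804452 can reach the point.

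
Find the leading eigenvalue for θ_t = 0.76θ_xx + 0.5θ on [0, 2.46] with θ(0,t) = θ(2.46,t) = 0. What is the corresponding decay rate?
Eigenvalues: λₙ = 0.76n²π²/2.46² - 0.5.
First three modes:
  n=1: λ₁ = 0.76π²/2.46² - 0.5 ≈ 0.739
  n=2: λ₂ = 3.04π²/2.46² - 0.5 ≈ 4.458
  n=3: λ₃ = 6.84π²/2.46² - 0.5 ≈ 10.655
Since 0.76π²/2.46² ≈ 1.239 > 0.5, all λₙ > 0.
The n=1 mode decays slowest → dominates as t → ∞.
Asymptotic: θ ~ c₁ sin(πx/2.46) e^{-λ₁t} with decay rate λ₁ ≈ 0.739.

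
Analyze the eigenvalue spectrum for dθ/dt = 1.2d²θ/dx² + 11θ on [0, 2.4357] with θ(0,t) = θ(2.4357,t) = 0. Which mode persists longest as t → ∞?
Eigenvalues: λₙ = 1.2n²π²/2.4357² - 11.
First three modes:
  n=1: λ₁ = 1.2π²/2.4357² - 11 ≈ -9.004
  n=2: λ₂ = 4.8π²/2.4357² - 11 ≈ -3.015
  n=3: λ₃ = 10.8π²/2.4357² - 11 ≈ 6.967
Since 1.2π²/2.4357² ≈ 1.996 < 11, λ₁ < 0.
The n=1 mode grows fastest (−λₙ is largest for n=1) → dominates.
Asymptotic: θ ~ c₁ sin(πx/2.4357) e^{9.004t} (exponential growth at rate −λ₁ ≈ 9.004).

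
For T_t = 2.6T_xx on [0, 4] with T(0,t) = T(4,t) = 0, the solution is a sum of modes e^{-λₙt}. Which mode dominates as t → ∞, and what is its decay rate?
Eigenvalues: λₙ = 2.6n²π²/4².
First three modes:
  n=1: λ₁ = 2.6π²/4² ≈ 1.604
  n=2: λ₂ = 10.4π²/4² ≈ 6.415 (4× faster decay)
  n=3: λ₃ = 23.4π²/4² ≈ 14.434 (9× faster decay)
As t → ∞, higher modes decay exponentially faster. The n=1 mode dominates: T ~ c₁ sin(πx/4) e^{-λ₁t}.
Decay rate: λ₁ = 2.6π²/4² ≈ 1.604.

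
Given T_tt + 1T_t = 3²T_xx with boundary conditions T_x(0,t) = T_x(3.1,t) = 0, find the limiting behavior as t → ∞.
T → constant (steady state). Damping (γ=1) dissipates the nonconstant modes; with Neumann BCs the spatial average obeys M''+γM'=0 and tends to a finite limit.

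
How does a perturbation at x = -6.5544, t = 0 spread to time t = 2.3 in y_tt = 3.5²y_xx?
Domain of influence: [-14.6044, 1.4956]. Data at x = -6.5544 spreads outward at speed 3.5.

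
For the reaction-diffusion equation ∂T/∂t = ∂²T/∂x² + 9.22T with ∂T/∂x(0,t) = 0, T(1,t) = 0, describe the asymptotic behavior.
T grows unboundedly. Reaction dominates diffusion (r=9.22 > κπ²/(4L²)≈2.47); solution grows exponentially.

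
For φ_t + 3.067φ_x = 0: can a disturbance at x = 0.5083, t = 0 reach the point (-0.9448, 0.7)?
No. Only data at x = -3.0917 affects (-0.9448, 0.7). Advection has one-way propagation along characteristics.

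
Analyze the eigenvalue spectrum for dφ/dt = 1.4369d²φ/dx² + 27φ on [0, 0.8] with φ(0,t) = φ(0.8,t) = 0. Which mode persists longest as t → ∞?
Eigenvalues: λₙ = 1.4369n²π²/0.8² - 27.
First three modes:
  n=1: λ₁ = 1.4369π²/0.8² - 27 ≈ -4.841
  n=2: λ₂ = 5.7476π²/0.8² - 27 ≈ 61.635
  n=3: λ₃ = 12.9321π²/0.8² - 27 ≈ 172.429
Since 1.4369π²/0.8² ≈ 22.159 < 27, λ₁ < 0.
The n=1 mode grows fastest (−λₙ is largest for n=1) → dominates.
Asymptotic: φ ~ c₁ sin(πx/0.8) e^{4.841t} (exponential growth at rate −λ₁ ≈ 4.841).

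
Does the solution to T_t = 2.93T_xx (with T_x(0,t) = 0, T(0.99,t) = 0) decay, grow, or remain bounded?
T → 0. Heat escapes through the Dirichlet boundary.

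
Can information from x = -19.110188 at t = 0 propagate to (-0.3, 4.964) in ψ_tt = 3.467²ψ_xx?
No. The domain of dependence is [-17.510188, 16.910188], and -19.110188 is outside this interval.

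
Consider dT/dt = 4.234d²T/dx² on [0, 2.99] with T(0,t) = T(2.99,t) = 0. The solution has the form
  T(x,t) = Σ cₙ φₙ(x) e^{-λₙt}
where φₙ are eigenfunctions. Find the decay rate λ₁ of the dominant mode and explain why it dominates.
Eigenvalues: λₙ = 4.234n²π²/2.99².
First three modes:
  n=1: λ₁ = 4.234π²/2.99² ≈ 4.674
  n=2: λ₂ = 16.936π²/2.99² ≈ 18.697 (4× faster decay)
  n=3: λ₃ = 38.106π²/2.99² ≈ 42.068 (9× faster decay)
As t → ∞, higher modes decay exponentially faster. The n=1 mode dominates: T ~ c₁ sin(πx/2.99) e^{-λ₁t}.
Decay rate: λ₁ = 4.234π²/2.99² ≈ 4.674.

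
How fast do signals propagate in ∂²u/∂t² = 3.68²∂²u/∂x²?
Speed = 3.68. Information travels along characteristics x = x₀ ± 3.68t.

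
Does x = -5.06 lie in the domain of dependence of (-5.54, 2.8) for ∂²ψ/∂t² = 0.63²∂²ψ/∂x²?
Yes. The domain of dependence is [-7.304, -3.776], and -5.06 ∈ [-7.304, -3.776].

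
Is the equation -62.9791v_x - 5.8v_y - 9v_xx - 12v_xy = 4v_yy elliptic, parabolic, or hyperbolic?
Rewriting in standard form: -9v_xx - 12v_xy - 4v_yy - 62.9791v_x - 5.8v_y = 0. Computing B² - 4AC with A = -9, B = -12, C = -4: discriminant = 0 (zero). Answer: parabolic.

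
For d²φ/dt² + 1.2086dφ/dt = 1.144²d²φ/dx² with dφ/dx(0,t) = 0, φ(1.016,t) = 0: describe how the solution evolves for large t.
φ → 0. Damping (γ=1.2086) dissipates energy; oscillations decay exponentially.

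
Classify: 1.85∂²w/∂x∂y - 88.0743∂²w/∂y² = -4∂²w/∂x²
Rewriting in standard form: 4∂²w/∂x² + 1.85∂²w/∂x∂y - 88.0743∂²w/∂y² = 0. Hyperbolic (discriminant = 1412.6113).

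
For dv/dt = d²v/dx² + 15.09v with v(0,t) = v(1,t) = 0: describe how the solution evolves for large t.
v grows unboundedly. Reaction dominates diffusion (r=15.09 > κπ²/L²≈9.87); solution grows exponentially.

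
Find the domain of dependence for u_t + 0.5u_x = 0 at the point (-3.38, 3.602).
A single point: x = -5.181. The characteristic through (-3.38, 3.602) is x - 0.5t = const, so x = -3.38 - 0.5·3.602 = -5.181.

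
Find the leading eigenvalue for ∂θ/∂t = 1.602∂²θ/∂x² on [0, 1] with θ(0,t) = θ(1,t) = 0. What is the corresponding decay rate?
Eigenvalues: λₙ = 1.602n²π².
First three modes:
  n=1: λ₁ = 1.602π² ≈ 15.811
  n=2: λ₂ = 6.408π² ≈ 63.244 (4× faster decay)
  n=3: λ₃ = 14.418π² ≈ 142.3 (9× faster decay)
As t → ∞, higher modes decay exponentially faster. The n=1 mode dominates: θ ~ c₁ sin(πx) e^{-λ₁t}.
Decay rate: λ₁ = 1.602π² ≈ 15.811.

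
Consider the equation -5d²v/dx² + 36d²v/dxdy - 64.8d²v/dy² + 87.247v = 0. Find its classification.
Parabolic. (A = -5, B = 36, C = -64.8 gives B² - 4AC = 0.)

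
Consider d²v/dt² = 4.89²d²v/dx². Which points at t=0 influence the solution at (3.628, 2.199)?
Domain of dependence: [-7.12511, 14.38111]. Signals travel at speed 4.89, so data within |x - 3.628| ≤ 4.89·2.199 = 10.75311 can reach the point.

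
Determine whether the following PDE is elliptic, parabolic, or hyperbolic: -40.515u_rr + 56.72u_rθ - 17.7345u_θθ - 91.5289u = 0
Coefficients: A = -40.515, B = 56.72, C = -17.7345. B² - 4AC = 343.10533, which is positive, so the equation is hyperbolic.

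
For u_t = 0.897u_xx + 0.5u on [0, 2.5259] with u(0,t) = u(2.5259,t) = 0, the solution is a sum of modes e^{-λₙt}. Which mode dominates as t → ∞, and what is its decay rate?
Eigenvalues: λₙ = 0.897n²π²/2.5259² - 0.5.
First three modes:
  n=1: λ₁ = 0.897π²/2.5259² - 0.5 ≈ 0.888
  n=2: λ₂ = 3.588π²/2.5259² - 0.5 ≈ 5.05
  n=3: λ₃ = 8.073π²/2.5259² - 0.5 ≈ 11.988
Since 0.897π²/2.5259² ≈ 1.388 > 0.5, all λₙ > 0.
The n=1 mode decays slowest → dominates as t → ∞.
Asymptotic: u ~ c₁ sin(πx/2.5259) e^{-λ₁t} with decay rate λ₁ ≈ 0.888.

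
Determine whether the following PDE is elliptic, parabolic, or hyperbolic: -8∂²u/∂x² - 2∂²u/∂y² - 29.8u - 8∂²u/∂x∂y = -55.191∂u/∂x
Rewriting in standard form: -8∂²u/∂x² - 8∂²u/∂x∂y - 2∂²u/∂y² + 55.191∂u/∂x - 29.8u = 0. Coefficients: A = -8, B = -8, C = -2. B² - 4AC = 0, which is zero, so the equation is parabolic.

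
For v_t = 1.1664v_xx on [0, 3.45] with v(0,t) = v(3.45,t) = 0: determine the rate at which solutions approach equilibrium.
Eigenvalues: λₙ = 1.1664n²π²/3.45².
First three modes:
  n=1: λ₁ = 1.1664π²/3.45² ≈ 0.967
  n=2: λ₂ = 4.6656π²/3.45² ≈ 3.869 (4× faster decay)
  n=3: λ₃ = 10.4976π²/3.45² ≈ 8.705 (9× faster decay)
As t → ∞, higher modes decay exponentially faster. The n=1 mode dominates: v ~ c₁ sin(πx/3.45) e^{-λ₁t}.
Decay rate: λ₁ = 1.1664π²/3.45² ≈ 0.967.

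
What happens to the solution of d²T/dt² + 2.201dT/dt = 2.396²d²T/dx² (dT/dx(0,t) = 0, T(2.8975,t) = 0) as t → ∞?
T → 0. Damping (γ=2.201) dissipates energy; oscillations decay exponentially.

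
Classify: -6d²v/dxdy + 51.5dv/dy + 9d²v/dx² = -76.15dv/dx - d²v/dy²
Rewriting in standard form: 9d²v/dx² - 6d²v/dxdy + d²v/dy² + 76.15dv/dx + 51.5dv/dy = 0. Parabolic (discriminant = 0).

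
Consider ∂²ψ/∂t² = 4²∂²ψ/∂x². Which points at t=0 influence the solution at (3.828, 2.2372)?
Domain of dependence: [-5.1208, 12.7768]. Signals travel at speed 4, so data within |x - 3.828| ≤ 4·2.2372 = 8.9488 can reach the point.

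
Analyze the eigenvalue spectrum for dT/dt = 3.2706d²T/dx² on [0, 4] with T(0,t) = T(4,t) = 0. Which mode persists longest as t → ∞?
Eigenvalues: λₙ = 3.2706n²π²/4².
First three modes:
  n=1: λ₁ = 3.2706π²/4² ≈ 2.017
  n=2: λ₂ = 13.0824π²/4² ≈ 8.07 (4× faster decay)
  n=3: λ₃ = 29.4354π²/4² ≈ 18.157 (9× faster decay)
As t → ∞, higher modes decay exponentially faster. The n=1 mode dominates: T ~ c₁ sin(πx/4) e^{-λ₁t}.
Decay rate: λ₁ = 3.2706π²/4² ≈ 2.017.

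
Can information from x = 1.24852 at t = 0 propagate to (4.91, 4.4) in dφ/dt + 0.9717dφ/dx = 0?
No. Only data at x = 0.63452 affects (4.91, 4.4). Advection has one-way propagation along characteristics.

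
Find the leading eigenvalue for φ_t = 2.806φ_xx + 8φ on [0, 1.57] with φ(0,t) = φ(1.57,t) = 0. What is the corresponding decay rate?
Eigenvalues: λₙ = 2.806n²π²/1.57² - 8.
First three modes:
  n=1: λ₁ = 2.806π²/1.57² - 8 ≈ 3.235
  n=2: λ₂ = 11.224π²/1.57² - 8 ≈ 36.942
  n=3: λ₃ = 25.254π²/1.57² - 8 ≈ 93.118
Since 2.806π²/1.57² ≈ 11.235 > 8, all λₙ > 0.
The n=1 mode decays slowest → dominates as t → ∞.
Asymptotic: φ ~ c₁ sin(πx/1.57) e^{-λ₁t} with decay rate λ₁ ≈ 3.235.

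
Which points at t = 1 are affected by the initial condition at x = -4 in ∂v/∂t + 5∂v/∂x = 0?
At x = 1. The characteristic carries data from (-4, 0) to (1, 1).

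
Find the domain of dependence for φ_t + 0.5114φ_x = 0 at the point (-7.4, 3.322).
A single point: x = -9.0988708. The characteristic through (-7.4, 3.322) is x - 0.5114t = const, so x = -7.4 - 0.5114·3.322 = -9.0988708.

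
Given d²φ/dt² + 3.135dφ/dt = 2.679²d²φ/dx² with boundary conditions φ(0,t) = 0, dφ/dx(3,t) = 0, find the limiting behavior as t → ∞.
φ → 0. Damping (γ=3.135) dissipates energy; oscillations decay exponentially.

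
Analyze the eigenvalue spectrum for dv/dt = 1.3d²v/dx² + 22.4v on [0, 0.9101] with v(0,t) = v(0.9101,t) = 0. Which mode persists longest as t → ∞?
Eigenvalues: λₙ = 1.3n²π²/0.9101² - 22.4.
First three modes:
  n=1: λ₁ = 1.3π²/0.9101² - 22.4 ≈ -6.91
  n=2: λ₂ = 5.2π²/0.9101² - 22.4 ≈ 39.562
  n=3: λ₃ = 11.7π²/0.9101² - 22.4 ≈ 117.014
Since 1.3π²/0.9101² ≈ 15.49 < 22.4, λ₁ < 0.
The n=1 mode grows fastest (−λₙ is largest for n=1) → dominates.
Asymptotic: v ~ c₁ sin(πx/0.9101) e^{6.91t} (exponential growth at rate −λ₁ ≈ 6.91).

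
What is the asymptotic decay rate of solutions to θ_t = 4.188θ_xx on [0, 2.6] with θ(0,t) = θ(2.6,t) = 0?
Eigenvalues: λₙ = 4.188n²π²/2.6².
First three modes:
  n=1: λ₁ = 4.188π²/2.6² ≈ 6.114
  n=2: λ₂ = 16.752π²/2.6² ≈ 24.458 (4× faster decay)
  n=3: λ₃ = 37.692π²/2.6² ≈ 55.03 (9× faster decay)
As t → ∞, higher modes decay exponentially faster. The n=1 mode dominates: θ ~ c₁ sin(πx/2.6) e^{-λ₁t}.
Decay rate: λ₁ = 4.188π²/2.6² ≈ 6.114.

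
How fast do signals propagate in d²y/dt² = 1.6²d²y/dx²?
Speed = 1.6. Information travels along characteristics x = x₀ ± 1.6t.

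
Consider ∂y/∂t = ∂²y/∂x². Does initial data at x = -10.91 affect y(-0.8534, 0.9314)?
Yes, for any finite x. The heat equation has infinite propagation speed, so all initial data affects all points at any t > 0.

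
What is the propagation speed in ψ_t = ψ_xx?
Infinite. The heat equation is parabolic, not hyperbolic, so disturbances propagate instantly.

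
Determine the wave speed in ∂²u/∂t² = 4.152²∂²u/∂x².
Speed = 4.152. Information travels along characteristics x = x₀ ± 4.152t.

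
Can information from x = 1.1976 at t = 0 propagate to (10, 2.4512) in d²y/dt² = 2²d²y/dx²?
No. The domain of dependence is [5.0976, 14.9024], and 1.1976 is outside this interval.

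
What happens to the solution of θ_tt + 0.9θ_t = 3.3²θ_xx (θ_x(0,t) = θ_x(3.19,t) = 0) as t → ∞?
θ → constant (steady state). Damping (γ=0.9) dissipates the nonconstant modes; with Neumann BCs the spatial average obeys M''+γM'=0 and tends to a finite limit.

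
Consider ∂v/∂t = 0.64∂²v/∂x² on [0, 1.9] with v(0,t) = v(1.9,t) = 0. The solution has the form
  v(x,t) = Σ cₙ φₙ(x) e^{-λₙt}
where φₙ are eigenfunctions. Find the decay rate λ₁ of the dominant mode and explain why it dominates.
Eigenvalues: λₙ = 0.64n²π²/1.9².
First three modes:
  n=1: λ₁ = 0.64π²/1.9² ≈ 1.75
  n=2: λ₂ = 2.56π²/1.9² ≈ 6.999 (4× faster decay)
  n=3: λ₃ = 5.76π²/1.9² ≈ 15.748 (9× faster decay)
As t → ∞, higher modes decay exponentially faster. The n=1 mode dominates: v ~ c₁ sin(πx/1.9) e^{-λ₁t}.
Decay rate: λ₁ = 0.64π²/1.9² ≈ 1.75.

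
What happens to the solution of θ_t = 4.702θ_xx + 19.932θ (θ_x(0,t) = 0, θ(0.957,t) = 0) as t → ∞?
θ grows unboundedly. Reaction dominates diffusion (r=19.932 > κπ²/(4L²)≈12.67); solution grows exponentially.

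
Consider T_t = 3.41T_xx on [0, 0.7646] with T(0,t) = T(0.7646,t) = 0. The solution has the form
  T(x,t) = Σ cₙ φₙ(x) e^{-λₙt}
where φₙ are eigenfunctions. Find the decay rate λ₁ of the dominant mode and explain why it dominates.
Eigenvalues: λₙ = 3.41n²π²/0.7646².
First three modes:
  n=1: λ₁ = 3.41π²/0.7646² ≈ 57.569
  n=2: λ₂ = 13.64π²/0.7646² ≈ 230.274 (4× faster decay)
  n=3: λ₃ = 30.69π²/0.7646² ≈ 518.117 (9× faster decay)
As t → ∞, higher modes decay exponentially faster. The n=1 mode dominates: T ~ c₁ sin(πx/0.7646) e^{-λ₁t}.
Decay rate: λ₁ = 3.41π²/0.7646² ≈ 57.569.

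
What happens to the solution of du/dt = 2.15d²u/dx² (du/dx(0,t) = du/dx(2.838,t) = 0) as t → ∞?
u → constant (steady state). Heat is conserved (no flux at boundaries); solution approaches the spatial average.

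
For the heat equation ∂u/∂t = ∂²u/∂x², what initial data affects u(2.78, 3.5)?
The entire real line. The heat equation has infinite propagation speed: any initial disturbance instantly affects all points (though exponentially small far away).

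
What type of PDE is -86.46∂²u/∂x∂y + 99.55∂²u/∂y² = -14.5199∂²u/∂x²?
Rewriting in standard form: 14.5199∂²u/∂x² - 86.46∂²u/∂x∂y + 99.55∂²u/∂y² = 0. With A = 14.5199, B = -86.46, C = 99.55, the discriminant is 1693.50742. This is a hyperbolic PDE.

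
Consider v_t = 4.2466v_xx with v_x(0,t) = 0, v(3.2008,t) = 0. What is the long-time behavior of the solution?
As t → ∞, v → 0. Heat escapes through the Dirichlet boundary.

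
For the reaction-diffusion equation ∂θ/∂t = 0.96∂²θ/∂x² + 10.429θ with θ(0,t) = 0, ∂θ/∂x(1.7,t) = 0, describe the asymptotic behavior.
θ grows unboundedly. Reaction dominates diffusion (r=10.429 > κπ²/(4L²)≈0.82); solution grows exponentially.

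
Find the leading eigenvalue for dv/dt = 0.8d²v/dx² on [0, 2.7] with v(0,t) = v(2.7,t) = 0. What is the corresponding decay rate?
Eigenvalues: λₙ = 0.8n²π²/2.7².
First three modes:
  n=1: λ₁ = 0.8π²/2.7² ≈ 1.083
  n=2: λ₂ = 3.2π²/2.7² ≈ 4.332 (4× faster decay)
  n=3: λ₃ = 7.2π²/2.7² ≈ 9.748 (9× faster decay)
As t → ∞, higher modes decay exponentially faster. The n=1 mode dominates: v ~ c₁ sin(πx/2.7) e^{-λ₁t}.
Decay rate: λ₁ = 0.8π²/2.7² ≈ 1.083.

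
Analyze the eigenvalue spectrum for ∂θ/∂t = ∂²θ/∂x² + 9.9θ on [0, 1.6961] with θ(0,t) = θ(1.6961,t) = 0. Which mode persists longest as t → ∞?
Eigenvalues: λₙ = n²π²/1.6961² - 9.9.
First three modes:
  n=1: λ₁ = π²/1.6961² - 9.9 ≈ -6.469
  n=2: λ₂ = 4π²/1.6961² - 9.9 ≈ 3.823
  n=3: λ₃ = 9π²/1.6961² - 9.9 ≈ 20.977
Since π²/1.6961² ≈ 3.431 < 9.9, λ₁ < 0.
The n=1 mode grows fastest (−λₙ is largest for n=1) → dominates.
Asymptotic: θ ~ c₁ sin(πx/1.6961) e^{6.469t} (exponential growth at rate −λ₁ ≈ 6.469).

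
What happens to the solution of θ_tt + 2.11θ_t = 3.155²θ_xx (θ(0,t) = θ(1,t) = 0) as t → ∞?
θ → 0. Damping (γ=2.11) dissipates energy; oscillations decay exponentially.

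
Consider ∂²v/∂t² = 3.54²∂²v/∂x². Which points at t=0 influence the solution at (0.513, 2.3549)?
Domain of dependence: [-7.823346, 8.849346]. Signals travel at speed 3.54, so data within |x - 0.513| ≤ 3.54·2.3549 = 8.336346 can reach the point.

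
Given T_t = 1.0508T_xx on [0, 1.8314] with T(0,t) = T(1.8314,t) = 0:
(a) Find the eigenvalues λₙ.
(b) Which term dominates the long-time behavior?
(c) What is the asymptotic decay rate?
Eigenvalues: λₙ = 1.0508n²π²/1.8314².
First three modes:
  n=1: λ₁ = 1.0508π²/1.8314² ≈ 3.092
  n=2: λ₂ = 4.2032π²/1.8314² ≈ 12.368 (4× faster decay)
  n=3: λ₃ = 9.4572π²/1.8314² ≈ 27.829 (9× faster decay)
As t → ∞, higher modes decay exponentially faster. The n=1 mode dominates: T ~ c₁ sin(πx/1.8314) e^{-λ₁t}.
Decay rate: λ₁ = 1.0508π²/1.8314² ≈ 3.092.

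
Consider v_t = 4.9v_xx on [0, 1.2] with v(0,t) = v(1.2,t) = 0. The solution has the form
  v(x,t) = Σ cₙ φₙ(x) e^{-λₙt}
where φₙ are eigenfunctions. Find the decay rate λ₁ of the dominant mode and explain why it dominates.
Eigenvalues: λₙ = 4.9n²π²/1.2².
First three modes:
  n=1: λ₁ = 4.9π²/1.2² ≈ 33.584
  n=2: λ₂ = 19.6π²/1.2² ≈ 134.336 (4× faster decay)
  n=3: λ₃ = 44.1π²/1.2² ≈ 302.257 (9× faster decay)
As t → ∞, higher modes decay exponentially faster. The n=1 mode dominates: v ~ c₁ sin(πx/1.2) e^{-λ₁t}.
Decay rate: λ₁ = 4.9π²/1.2² ≈ 33.584.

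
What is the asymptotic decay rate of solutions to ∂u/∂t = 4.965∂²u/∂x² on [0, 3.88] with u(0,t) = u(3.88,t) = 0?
Eigenvalues: λₙ = 4.965n²π²/3.88².
First three modes:
  n=1: λ₁ = 4.965π²/3.88² ≈ 3.255
  n=2: λ₂ = 19.86π²/3.88² ≈ 13.02 (4× faster decay)
  n=3: λ₃ = 44.685π²/3.88² ≈ 29.295 (9× faster decay)
As t → ∞, higher modes decay exponentially faster. The n=1 mode dominates: u ~ c₁ sin(πx/3.88) e^{-λ₁t}.
Decay rate: λ₁ = 4.965π²/3.88² ≈ 3.255.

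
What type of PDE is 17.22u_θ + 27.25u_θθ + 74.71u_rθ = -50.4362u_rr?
Rewriting in standard form: 50.4362u_rr + 74.71u_rθ + 27.25u_θθ + 17.22u_θ = 0. With A = 50.4362, B = 74.71, C = 27.25, the discriminant is 84.0383. This is a hyperbolic PDE.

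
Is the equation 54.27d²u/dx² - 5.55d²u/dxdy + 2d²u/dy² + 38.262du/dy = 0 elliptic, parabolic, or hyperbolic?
Computing B² - 4AC with A = 54.27, B = -5.55, C = 2: discriminant = -403.3575 (negative). Answer: elliptic.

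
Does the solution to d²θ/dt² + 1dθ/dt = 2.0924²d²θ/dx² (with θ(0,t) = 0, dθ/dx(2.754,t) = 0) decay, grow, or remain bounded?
θ → 0. Damping (γ=1) dissipates energy; oscillations decay exponentially.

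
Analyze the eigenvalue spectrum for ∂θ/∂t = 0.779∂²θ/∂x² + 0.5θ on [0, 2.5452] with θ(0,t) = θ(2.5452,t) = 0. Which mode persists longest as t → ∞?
Eigenvalues: λₙ = 0.779n²π²/2.5452² - 0.5.
First three modes:
  n=1: λ₁ = 0.779π²/2.5452² - 0.5 ≈ 0.687
  n=2: λ₂ = 3.116π²/2.5452² - 0.5 ≈ 4.247
  n=3: λ₃ = 7.011π²/2.5452² - 0.5 ≈ 10.182
Since 0.779π²/2.5452² ≈ 1.187 > 0.5, all λₙ > 0.
The n=1 mode decays slowest → dominates as t → ∞.
Asymptotic: θ ~ c₁ sin(πx/2.5452) e^{-λ₁t} with decay rate λ₁ ≈ 0.687.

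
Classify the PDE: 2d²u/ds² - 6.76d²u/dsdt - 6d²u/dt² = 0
A = 2, B = -6.76, C = -6. Discriminant B² - 4AC = 93.6976. Since 93.6976 > 0, hyperbolic.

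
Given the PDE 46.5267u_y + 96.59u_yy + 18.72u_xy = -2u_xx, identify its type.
Rewriting in standard form: 2u_xx + 18.72u_xy + 96.59u_yy + 46.5267u_y = 0. The second-order coefficients are A = 2, B = 18.72, C = 96.59. Since B² - 4AC = -422.2816 < 0, this is an elliptic PDE.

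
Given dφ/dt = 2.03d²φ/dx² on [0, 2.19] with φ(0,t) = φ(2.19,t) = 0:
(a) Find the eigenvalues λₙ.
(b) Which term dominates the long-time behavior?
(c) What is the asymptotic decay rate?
Eigenvalues: λₙ = 2.03n²π²/2.19².
First three modes:
  n=1: λ₁ = 2.03π²/2.19² ≈ 4.177
  n=2: λ₂ = 8.12π²/2.19² ≈ 16.71 (4× faster decay)
  n=3: λ₃ = 18.27π²/2.19² ≈ 37.597 (9× faster decay)
As t → ∞, higher modes decay exponentially faster. The n=1 mode dominates: φ ~ c₁ sin(πx/2.19) e^{-λ₁t}.
Decay rate: λ₁ = 2.03π²/2.19² ≈ 4.177.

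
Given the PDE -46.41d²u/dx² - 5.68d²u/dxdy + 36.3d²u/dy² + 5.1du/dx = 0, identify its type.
The second-order coefficients are A = -46.41, B = -5.68, C = 36.3. Since B² - 4AC = 6770.9944 > 0, this is a hyperbolic PDE.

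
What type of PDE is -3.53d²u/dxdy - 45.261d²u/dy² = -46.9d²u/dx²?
Rewriting in standard form: 46.9d²u/dx² - 3.53d²u/dxdy - 45.261d²u/dy² = 0. With A = 46.9, B = -3.53, C = -45.261, the discriminant is 8503.4245. This is a hyperbolic PDE.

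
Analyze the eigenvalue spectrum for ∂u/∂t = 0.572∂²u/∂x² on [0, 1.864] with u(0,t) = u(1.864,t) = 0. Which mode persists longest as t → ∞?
Eigenvalues: λₙ = 0.572n²π²/1.864².
First three modes:
  n=1: λ₁ = 0.572π²/1.864² ≈ 1.625
  n=2: λ₂ = 2.288π²/1.864² ≈ 6.499 (4× faster decay)
  n=3: λ₃ = 5.148π²/1.864² ≈ 14.623 (9× faster decay)
As t → ∞, higher modes decay exponentially faster. The n=1 mode dominates: u ~ c₁ sin(πx/1.864) e^{-λ₁t}.
Decay rate: λ₁ = 0.572π²/1.864² ≈ 1.625.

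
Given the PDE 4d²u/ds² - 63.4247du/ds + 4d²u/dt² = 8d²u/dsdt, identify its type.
Rewriting in standard form: 4d²u/ds² - 8d²u/dsdt + 4d²u/dt² - 63.4247du/ds = 0. The second-order coefficients are A = 4, B = -8, C = 4. Since B² - 4AC = 0 = 0, this is a parabolic PDE.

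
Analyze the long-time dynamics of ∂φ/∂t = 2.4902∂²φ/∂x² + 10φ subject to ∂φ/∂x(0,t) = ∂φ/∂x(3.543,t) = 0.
Long-time behavior: φ grows unboundedly. With Neumann BCs the constant mode has diffusion eigenvalue 0, so any r > 0 makes it grow like e^(10t); solution grows exponentially.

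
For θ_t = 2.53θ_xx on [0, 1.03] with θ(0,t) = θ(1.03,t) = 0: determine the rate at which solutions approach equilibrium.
Eigenvalues: λₙ = 2.53n²π²/1.03².
First three modes:
  n=1: λ₁ = 2.53π²/1.03² ≈ 23.537
  n=2: λ₂ = 10.12π²/1.03² ≈ 94.147 (4× faster decay)
  n=3: λ₃ = 22.77π²/1.03² ≈ 211.83 (9× faster decay)
As t → ∞, higher modes decay exponentially faster. The n=1 mode dominates: θ ~ c₁ sin(πx/1.03) e^{-λ₁t}.
Decay rate: λ₁ = 2.53π²/1.03² ≈ 23.537.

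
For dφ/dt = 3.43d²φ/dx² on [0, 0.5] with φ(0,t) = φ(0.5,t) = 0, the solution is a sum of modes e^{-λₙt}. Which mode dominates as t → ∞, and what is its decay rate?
Eigenvalues: λₙ = 3.43n²π²/0.5².
First three modes:
  n=1: λ₁ = 3.43π²/0.5² ≈ 135.411
  n=2: λ₂ = 13.72π²/0.5² ≈ 541.644 (4× faster decay)
  n=3: λ₃ = 30.87π²/0.5² ≈ 1218.699 (9× faster decay)
As t → ∞, higher modes decay exponentially faster. The n=1 mode dominates: φ ~ c₁ sin(πx/0.5) e^{-λ₁t}.
Decay rate: λ₁ = 3.43π²/0.5² ≈ 135.411.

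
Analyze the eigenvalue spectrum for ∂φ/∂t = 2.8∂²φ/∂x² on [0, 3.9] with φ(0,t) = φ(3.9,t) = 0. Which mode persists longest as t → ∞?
Eigenvalues: λₙ = 2.8n²π²/3.9².
First three modes:
  n=1: λ₁ = 2.8π²/3.9² ≈ 1.817
  n=2: λ₂ = 11.2π²/3.9² ≈ 7.268 (4× faster decay)
  n=3: λ₃ = 25.2π²/3.9² ≈ 16.352 (9× faster decay)
As t → ∞, higher modes decay exponentially faster. The n=1 mode dominates: φ ~ c₁ sin(πx/3.9) e^{-λ₁t}.
Decay rate: λ₁ = 2.8π²/3.9² ≈ 1.817.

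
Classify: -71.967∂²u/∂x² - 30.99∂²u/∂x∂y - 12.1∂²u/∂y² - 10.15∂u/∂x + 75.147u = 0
Elliptic (discriminant = -2522.8227).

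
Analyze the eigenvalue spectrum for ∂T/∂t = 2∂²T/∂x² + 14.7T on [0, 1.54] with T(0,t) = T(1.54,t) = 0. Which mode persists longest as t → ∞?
Eigenvalues: λₙ = 2n²π²/1.54² - 14.7.
First three modes:
  n=1: λ₁ = 2π²/1.54² - 14.7 ≈ -6.377
  n=2: λ₂ = 8π²/1.54² - 14.7 ≈ 18.593
  n=3: λ₃ = 18π²/1.54² - 14.7 ≈ 60.208
Since 2π²/1.54² ≈ 8.323 < 14.7, λ₁ < 0.
The n=1 mode grows fastest (−λₙ is largest for n=1) → dominates.
Asymptotic: T ~ c₁ sin(πx/1.54) e^{6.377t} (exponential growth at rate −λ₁ ≈ 6.377).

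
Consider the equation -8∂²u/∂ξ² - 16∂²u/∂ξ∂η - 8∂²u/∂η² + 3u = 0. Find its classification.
Parabolic. (A = -8, B = -16, C = -8 gives B² - 4AC = 0.)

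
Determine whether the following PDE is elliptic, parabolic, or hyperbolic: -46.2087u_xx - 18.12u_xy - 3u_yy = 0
Coefficients: A = -46.2087, B = -18.12, C = -3. B² - 4AC = -226.17, which is negative, so the equation is elliptic.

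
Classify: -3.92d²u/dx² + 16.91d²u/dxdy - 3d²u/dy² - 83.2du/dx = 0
Hyperbolic (discriminant = 238.9081).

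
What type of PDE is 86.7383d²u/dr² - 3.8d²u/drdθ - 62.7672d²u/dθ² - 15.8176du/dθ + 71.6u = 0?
With A = 86.7383, B = -3.8, C = -62.7672, the discriminant is 21791.72089504. This is a hyperbolic PDE.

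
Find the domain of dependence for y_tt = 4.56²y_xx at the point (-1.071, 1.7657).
Domain of dependence: [-9.122592, 6.980592]. Signals travel at speed 4.56, so data within |x - -1.071| ≤ 4.56·1.7657 = 8.051592 can reach the point.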